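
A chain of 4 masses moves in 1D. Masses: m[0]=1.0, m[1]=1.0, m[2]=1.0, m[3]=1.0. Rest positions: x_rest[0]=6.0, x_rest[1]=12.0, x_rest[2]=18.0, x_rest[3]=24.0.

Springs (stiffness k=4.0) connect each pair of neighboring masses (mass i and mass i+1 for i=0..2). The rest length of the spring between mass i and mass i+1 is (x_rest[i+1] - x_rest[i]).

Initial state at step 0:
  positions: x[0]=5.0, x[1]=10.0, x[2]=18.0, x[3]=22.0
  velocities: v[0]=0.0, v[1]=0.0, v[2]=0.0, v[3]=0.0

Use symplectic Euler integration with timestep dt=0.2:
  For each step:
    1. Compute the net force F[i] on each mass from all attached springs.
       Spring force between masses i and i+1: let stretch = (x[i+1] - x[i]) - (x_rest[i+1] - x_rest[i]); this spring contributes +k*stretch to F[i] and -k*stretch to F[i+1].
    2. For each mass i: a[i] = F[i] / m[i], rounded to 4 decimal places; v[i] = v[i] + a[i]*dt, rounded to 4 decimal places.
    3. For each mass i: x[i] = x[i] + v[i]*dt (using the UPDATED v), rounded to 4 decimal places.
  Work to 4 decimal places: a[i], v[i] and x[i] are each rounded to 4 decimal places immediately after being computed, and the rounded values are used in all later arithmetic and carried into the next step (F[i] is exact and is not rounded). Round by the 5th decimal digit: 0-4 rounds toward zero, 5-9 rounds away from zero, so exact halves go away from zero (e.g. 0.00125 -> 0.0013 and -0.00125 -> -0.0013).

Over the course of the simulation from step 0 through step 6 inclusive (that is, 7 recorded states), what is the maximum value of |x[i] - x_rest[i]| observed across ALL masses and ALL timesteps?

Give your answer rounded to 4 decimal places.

Answer: 2.5465

Derivation:
Step 0: x=[5.0000 10.0000 18.0000 22.0000] v=[0.0000 0.0000 0.0000 0.0000]
Step 1: x=[4.8400 10.4800 17.3600 22.3200] v=[-0.8000 2.4000 -3.2000 1.6000]
Step 2: x=[4.6224 11.1584 16.4128 22.8064] v=[-1.0880 3.3920 -4.7360 2.4320]
Step 3: x=[4.4906 11.6317 15.6479 23.2298] v=[-0.6592 2.3667 -3.8246 2.1171]
Step 4: x=[4.5413 11.6051 15.4535 23.4001] v=[0.2537 -0.1332 -0.9720 0.8516]
Step 5: x=[4.7622 11.0640 15.9148 23.2590] v=[1.1047 -2.7055 2.3066 -0.7057]
Step 6: x=[5.0314 10.2907 16.7751 22.9028] v=[1.3461 -3.8663 4.3013 -1.7811]
Max displacement = 2.5465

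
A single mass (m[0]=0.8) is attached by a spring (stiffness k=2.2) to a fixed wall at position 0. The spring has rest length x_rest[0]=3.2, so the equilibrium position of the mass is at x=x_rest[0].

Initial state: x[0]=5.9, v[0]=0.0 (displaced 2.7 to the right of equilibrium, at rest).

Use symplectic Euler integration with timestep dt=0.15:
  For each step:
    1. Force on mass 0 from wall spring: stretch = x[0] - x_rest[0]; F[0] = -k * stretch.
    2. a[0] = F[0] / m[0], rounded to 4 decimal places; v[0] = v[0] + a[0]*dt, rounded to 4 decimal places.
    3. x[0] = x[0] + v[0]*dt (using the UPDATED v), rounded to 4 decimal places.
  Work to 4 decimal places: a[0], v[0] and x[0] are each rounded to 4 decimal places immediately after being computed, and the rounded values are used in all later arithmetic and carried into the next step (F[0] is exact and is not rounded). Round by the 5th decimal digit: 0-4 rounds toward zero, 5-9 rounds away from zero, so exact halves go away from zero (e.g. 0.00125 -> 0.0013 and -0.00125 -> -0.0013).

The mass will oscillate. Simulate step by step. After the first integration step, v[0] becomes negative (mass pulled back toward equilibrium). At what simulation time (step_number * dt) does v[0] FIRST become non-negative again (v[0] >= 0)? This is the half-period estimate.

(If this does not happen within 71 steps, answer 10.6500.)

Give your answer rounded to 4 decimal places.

Answer: 1.9500

Derivation:
Step 0: x=[5.9000] v=[0.0000]
Step 1: x=[5.7329] v=[-1.1138]
Step 2: x=[5.4091] v=[-2.1586]
Step 3: x=[4.9486] v=[-3.0699]
Step 4: x=[4.3799] v=[-3.7912]
Step 5: x=[3.7382] v=[-4.2779]
Step 6: x=[3.0632] v=[-4.4999]
Step 7: x=[2.3967] v=[-4.4435]
Step 8: x=[1.7799] v=[-4.1121]
Step 9: x=[1.2510] v=[-3.5263]
Step 10: x=[0.8427] v=[-2.7223]
Step 11: x=[0.5802] v=[-1.7499]
Step 12: x=[0.4798] v=[-0.6692]
Step 13: x=[0.5477] v=[0.4529]
First v>=0 after going negative at step 13, time=1.9500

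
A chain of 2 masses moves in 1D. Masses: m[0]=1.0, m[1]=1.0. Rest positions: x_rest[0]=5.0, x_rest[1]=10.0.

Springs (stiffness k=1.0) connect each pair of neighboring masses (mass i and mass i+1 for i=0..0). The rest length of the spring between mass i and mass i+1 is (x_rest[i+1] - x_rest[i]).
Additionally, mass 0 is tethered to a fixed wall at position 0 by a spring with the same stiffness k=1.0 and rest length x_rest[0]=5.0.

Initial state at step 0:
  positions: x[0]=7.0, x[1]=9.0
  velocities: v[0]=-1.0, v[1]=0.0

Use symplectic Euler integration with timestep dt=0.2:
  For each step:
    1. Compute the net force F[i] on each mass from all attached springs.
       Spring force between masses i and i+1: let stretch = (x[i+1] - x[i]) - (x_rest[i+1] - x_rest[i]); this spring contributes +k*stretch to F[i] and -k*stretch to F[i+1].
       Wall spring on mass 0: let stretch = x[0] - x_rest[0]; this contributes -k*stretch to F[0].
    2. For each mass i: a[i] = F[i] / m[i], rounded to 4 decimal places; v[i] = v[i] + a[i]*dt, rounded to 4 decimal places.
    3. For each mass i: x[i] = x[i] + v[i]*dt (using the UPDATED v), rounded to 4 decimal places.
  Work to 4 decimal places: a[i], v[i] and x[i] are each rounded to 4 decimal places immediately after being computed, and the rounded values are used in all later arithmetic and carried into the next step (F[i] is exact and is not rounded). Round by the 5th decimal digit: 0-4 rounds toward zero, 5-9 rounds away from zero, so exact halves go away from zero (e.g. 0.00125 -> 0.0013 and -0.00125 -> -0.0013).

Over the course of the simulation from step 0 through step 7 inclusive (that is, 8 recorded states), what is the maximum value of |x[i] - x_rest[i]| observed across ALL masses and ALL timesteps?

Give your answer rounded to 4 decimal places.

Answer: 2.0867

Derivation:
Step 0: x=[7.0000 9.0000] v=[-1.0000 0.0000]
Step 1: x=[6.6000 9.1200] v=[-2.0000 0.6000]
Step 2: x=[6.0368 9.3392] v=[-2.8160 1.0960]
Step 3: x=[5.3642 9.6263] v=[-3.3629 1.4355]
Step 4: x=[4.6475 9.9429] v=[-3.5833 1.5831]
Step 5: x=[3.9568 10.2477] v=[-3.4537 1.5240]
Step 6: x=[3.3594 10.5009] v=[-2.9869 1.2658]
Step 7: x=[2.9133 10.6684] v=[-2.2305 0.8375]
Max displacement = 2.0867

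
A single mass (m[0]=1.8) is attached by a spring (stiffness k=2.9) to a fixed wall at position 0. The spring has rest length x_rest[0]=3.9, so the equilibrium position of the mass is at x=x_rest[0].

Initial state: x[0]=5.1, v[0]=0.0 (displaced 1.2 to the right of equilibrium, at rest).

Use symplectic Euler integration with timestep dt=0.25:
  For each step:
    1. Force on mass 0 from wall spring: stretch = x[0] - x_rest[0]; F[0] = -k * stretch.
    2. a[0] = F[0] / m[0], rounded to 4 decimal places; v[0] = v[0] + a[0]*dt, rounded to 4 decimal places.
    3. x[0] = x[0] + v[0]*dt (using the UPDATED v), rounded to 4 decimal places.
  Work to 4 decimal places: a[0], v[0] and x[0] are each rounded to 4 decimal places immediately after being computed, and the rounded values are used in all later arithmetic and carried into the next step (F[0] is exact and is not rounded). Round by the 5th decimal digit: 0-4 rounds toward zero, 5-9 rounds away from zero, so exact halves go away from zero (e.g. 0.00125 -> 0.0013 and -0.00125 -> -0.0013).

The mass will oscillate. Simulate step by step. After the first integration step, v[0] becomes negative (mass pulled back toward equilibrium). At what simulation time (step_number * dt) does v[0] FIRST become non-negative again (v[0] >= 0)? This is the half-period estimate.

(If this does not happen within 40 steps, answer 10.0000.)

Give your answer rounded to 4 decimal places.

Step 0: x=[5.1000] v=[0.0000]
Step 1: x=[4.9792] v=[-0.4833]
Step 2: x=[4.7497] v=[-0.9180]
Step 3: x=[4.4346] v=[-1.2603]
Step 4: x=[4.0657] v=[-1.4756]
Step 5: x=[3.6801] v=[-1.5424]
Step 6: x=[3.3167] v=[-1.4538]
Step 7: x=[3.0120] v=[-1.2189]
Step 8: x=[2.7967] v=[-0.8612]
Step 9: x=[2.6925] v=[-0.4168]
Step 10: x=[2.7099] v=[0.0696]
First v>=0 after going negative at step 10, time=2.5000

Answer: 2.5000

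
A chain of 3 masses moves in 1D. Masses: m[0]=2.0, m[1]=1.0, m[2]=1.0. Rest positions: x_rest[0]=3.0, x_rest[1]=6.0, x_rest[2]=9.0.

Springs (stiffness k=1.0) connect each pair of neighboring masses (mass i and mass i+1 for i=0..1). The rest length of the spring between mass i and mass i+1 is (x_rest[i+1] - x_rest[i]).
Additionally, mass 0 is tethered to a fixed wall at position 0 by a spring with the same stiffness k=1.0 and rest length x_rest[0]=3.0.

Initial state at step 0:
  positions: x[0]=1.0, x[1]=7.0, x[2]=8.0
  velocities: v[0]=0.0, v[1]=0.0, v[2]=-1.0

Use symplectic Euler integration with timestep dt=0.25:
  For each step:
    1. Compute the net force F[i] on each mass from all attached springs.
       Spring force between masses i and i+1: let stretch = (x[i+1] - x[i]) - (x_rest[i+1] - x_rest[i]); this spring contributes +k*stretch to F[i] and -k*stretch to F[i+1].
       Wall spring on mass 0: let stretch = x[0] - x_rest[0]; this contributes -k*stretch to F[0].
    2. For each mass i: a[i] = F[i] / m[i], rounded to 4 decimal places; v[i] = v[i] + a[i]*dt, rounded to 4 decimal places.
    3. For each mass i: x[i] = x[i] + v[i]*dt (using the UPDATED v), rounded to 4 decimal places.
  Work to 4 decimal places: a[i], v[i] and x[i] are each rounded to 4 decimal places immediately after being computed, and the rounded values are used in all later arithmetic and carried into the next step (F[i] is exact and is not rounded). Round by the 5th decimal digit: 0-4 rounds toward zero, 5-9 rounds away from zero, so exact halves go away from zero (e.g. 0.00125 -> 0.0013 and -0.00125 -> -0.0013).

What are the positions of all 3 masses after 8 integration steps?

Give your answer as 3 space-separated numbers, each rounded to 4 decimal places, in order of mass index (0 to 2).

Answer: 3.5936 3.0837 7.6673

Derivation:
Step 0: x=[1.0000 7.0000 8.0000] v=[0.0000 0.0000 -1.0000]
Step 1: x=[1.1563 6.6875 7.8750] v=[0.6250 -1.2500 -0.5000]
Step 2: x=[1.4493 6.1035 7.8633] v=[1.1719 -2.3359 -0.0469]
Step 3: x=[1.8424 5.3386 7.9291] v=[1.5725 -3.0595 0.2632]
Step 4: x=[2.2872 4.5171 8.0205] v=[1.7792 -3.2859 0.3656]
Step 5: x=[2.7302 3.7752 8.0805] v=[1.7720 -2.9675 0.2398]
Step 6: x=[3.1206 3.2371 8.0589] v=[1.5614 -2.1524 -0.0865]
Step 7: x=[3.4171 2.9931 7.9234] v=[1.1859 -0.9761 -0.5420]
Step 8: x=[3.5936 3.0837 7.6673] v=[0.7058 0.3625 -1.0246]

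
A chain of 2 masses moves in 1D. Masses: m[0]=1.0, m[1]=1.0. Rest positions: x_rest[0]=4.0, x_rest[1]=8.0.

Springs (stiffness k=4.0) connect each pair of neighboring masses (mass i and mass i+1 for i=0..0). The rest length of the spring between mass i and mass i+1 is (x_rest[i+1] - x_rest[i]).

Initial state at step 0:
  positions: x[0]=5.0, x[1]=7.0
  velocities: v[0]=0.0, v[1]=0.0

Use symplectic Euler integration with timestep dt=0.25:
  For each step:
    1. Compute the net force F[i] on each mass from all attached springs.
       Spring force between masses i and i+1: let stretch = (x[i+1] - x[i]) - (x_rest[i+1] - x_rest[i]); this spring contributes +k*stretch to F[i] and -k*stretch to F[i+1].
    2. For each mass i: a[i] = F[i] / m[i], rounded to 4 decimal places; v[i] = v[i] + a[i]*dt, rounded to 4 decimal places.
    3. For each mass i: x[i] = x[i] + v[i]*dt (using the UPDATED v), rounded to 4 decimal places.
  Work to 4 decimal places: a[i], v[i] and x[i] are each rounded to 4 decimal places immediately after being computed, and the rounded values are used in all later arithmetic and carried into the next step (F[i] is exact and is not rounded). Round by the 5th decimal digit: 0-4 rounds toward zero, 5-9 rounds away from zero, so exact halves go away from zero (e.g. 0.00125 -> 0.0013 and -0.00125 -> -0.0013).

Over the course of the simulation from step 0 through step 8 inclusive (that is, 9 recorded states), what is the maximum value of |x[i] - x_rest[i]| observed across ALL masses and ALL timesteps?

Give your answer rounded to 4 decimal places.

Answer: 1.0625

Derivation:
Step 0: x=[5.0000 7.0000] v=[0.0000 0.0000]
Step 1: x=[4.5000 7.5000] v=[-2.0000 2.0000]
Step 2: x=[3.7500 8.2500] v=[-3.0000 3.0000]
Step 3: x=[3.1250 8.8750] v=[-2.5000 2.5000]
Step 4: x=[2.9375 9.0625] v=[-0.7500 0.7500]
Step 5: x=[3.2813 8.7188] v=[1.3750 -1.3750]
Step 6: x=[3.9844 8.0157] v=[2.8125 -2.8125]
Step 7: x=[4.6954 7.3048] v=[2.8438 -2.8438]
Step 8: x=[5.0587 6.9415] v=[1.4532 -1.4532]
Max displacement = 1.0625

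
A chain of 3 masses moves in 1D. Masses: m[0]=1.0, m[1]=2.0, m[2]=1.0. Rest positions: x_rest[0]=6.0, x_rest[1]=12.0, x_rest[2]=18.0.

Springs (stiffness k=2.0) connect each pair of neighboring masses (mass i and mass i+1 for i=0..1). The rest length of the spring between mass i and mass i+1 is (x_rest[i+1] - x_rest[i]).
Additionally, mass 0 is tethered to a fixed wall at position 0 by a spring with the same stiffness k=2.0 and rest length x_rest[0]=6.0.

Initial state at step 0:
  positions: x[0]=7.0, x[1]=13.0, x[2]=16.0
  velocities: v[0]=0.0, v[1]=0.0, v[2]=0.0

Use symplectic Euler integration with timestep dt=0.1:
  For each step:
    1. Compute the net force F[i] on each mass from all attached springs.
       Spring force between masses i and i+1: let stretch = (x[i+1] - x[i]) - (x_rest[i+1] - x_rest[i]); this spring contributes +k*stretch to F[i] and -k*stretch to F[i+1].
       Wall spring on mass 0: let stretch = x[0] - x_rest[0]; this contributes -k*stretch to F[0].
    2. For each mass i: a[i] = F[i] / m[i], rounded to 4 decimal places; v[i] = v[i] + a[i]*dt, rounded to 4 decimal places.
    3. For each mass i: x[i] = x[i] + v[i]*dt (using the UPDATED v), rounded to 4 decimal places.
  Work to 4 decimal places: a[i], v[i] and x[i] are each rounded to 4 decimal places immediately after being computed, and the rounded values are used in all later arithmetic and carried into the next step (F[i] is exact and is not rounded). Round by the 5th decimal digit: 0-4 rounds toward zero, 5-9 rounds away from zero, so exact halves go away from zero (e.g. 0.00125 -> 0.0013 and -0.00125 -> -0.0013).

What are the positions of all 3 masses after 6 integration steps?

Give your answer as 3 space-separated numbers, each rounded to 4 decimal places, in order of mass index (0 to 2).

Step 0: x=[7.0000 13.0000 16.0000] v=[0.0000 0.0000 0.0000]
Step 1: x=[6.9800 12.9700 16.0600] v=[-0.2000 -0.3000 0.6000]
Step 2: x=[6.9402 12.9110 16.1782] v=[-0.3980 -0.5900 1.1820]
Step 3: x=[6.8810 12.8250 16.3511] v=[-0.5919 -0.8604 1.7286]
Step 4: x=[6.8031 12.7148 16.5734] v=[-0.7793 -1.1022 2.2234]
Step 5: x=[6.7073 12.5841 16.8386] v=[-0.9576 -1.3075 2.6517]
Step 6: x=[6.5949 12.4371 17.1387] v=[-1.1237 -1.4697 3.0008]

Answer: 6.5949 12.4371 17.1387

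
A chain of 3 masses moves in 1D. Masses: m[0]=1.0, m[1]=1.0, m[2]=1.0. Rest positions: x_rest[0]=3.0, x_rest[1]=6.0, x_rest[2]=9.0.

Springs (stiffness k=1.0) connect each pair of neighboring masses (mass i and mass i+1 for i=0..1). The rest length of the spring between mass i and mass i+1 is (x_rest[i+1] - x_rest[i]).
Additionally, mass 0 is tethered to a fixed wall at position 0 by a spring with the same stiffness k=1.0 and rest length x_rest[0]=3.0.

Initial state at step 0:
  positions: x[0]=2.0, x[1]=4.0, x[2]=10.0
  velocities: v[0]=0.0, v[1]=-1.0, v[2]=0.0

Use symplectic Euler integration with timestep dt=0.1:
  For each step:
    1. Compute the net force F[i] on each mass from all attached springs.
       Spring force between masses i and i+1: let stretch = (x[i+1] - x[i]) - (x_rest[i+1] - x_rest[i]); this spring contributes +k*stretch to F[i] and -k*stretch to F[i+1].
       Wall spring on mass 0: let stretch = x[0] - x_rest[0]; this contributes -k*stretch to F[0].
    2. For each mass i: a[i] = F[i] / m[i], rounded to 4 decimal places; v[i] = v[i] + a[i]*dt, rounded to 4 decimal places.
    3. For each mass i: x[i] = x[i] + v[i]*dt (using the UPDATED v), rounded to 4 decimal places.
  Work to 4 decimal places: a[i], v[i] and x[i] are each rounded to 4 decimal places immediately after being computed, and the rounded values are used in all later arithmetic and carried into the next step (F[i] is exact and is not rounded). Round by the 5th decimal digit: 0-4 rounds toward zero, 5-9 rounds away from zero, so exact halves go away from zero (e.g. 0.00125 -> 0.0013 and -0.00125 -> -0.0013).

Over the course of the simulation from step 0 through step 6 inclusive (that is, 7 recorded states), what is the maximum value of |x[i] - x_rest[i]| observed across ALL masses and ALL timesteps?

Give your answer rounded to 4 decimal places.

Answer: 2.0791

Derivation:
Step 0: x=[2.0000 4.0000 10.0000] v=[0.0000 -1.0000 0.0000]
Step 1: x=[2.0000 3.9400 9.9700] v=[0.0000 -0.6000 -0.3000]
Step 2: x=[1.9994 3.9209 9.9097] v=[-0.0060 -0.1910 -0.6030]
Step 3: x=[1.9980 3.9425 9.8195] v=[-0.0138 0.2157 -0.9019]
Step 4: x=[1.9961 4.0034 9.7005] v=[-0.0192 0.6090 -1.1896]
Step 5: x=[1.9943 4.1012 9.5546] v=[-0.0181 0.9780 -1.4593]
Step 6: x=[1.9936 4.2325 9.3841] v=[-0.0068 1.3127 -1.7046]
Max displacement = 2.0791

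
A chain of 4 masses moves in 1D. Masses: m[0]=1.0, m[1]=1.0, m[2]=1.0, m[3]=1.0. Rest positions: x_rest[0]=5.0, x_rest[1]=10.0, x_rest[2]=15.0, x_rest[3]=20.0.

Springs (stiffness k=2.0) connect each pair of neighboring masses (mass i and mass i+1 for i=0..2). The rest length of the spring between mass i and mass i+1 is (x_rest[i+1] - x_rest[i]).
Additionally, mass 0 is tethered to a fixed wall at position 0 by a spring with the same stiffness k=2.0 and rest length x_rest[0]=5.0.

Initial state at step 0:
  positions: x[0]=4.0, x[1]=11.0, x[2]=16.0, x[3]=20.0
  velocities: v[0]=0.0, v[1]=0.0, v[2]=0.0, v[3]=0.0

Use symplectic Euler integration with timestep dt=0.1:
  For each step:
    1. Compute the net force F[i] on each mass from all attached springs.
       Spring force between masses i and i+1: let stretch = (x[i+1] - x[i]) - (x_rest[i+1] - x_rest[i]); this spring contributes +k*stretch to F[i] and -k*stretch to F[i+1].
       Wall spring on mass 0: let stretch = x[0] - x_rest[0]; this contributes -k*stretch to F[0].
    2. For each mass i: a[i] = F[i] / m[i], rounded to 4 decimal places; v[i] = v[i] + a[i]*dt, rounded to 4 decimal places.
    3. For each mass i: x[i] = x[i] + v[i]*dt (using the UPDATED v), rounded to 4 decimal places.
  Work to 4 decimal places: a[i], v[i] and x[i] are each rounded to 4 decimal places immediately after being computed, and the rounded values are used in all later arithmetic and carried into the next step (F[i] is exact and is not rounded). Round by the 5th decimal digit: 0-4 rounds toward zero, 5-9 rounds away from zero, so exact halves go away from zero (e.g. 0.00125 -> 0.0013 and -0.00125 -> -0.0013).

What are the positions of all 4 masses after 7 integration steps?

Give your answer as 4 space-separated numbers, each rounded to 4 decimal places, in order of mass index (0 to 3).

Step 0: x=[4.0000 11.0000 16.0000 20.0000] v=[0.0000 0.0000 0.0000 0.0000]
Step 1: x=[4.0600 10.9600 15.9800 20.0200] v=[0.6000 -0.4000 -0.2000 0.2000]
Step 2: x=[4.1768 10.8824 15.9404 20.0592] v=[1.1680 -0.7760 -0.3960 0.3920]
Step 3: x=[4.3442 10.7719 15.8820 20.1160] v=[1.6738 -1.1055 -0.5838 0.5682]
Step 4: x=[4.5533 10.6350 15.8061 20.1881] v=[2.0905 -1.3690 -0.7590 0.7214]
Step 5: x=[4.7929 10.4799 15.7144 20.2726] v=[2.3962 -1.5511 -0.9168 0.8450]
Step 6: x=[5.0504 10.3157 15.6092 20.3659] v=[2.5750 -1.6416 -1.0521 0.9334]
Step 7: x=[5.3122 10.1521 15.4933 20.4641] v=[2.6180 -1.6360 -1.1595 0.9821]

Answer: 5.3122 10.1521 15.4933 20.4641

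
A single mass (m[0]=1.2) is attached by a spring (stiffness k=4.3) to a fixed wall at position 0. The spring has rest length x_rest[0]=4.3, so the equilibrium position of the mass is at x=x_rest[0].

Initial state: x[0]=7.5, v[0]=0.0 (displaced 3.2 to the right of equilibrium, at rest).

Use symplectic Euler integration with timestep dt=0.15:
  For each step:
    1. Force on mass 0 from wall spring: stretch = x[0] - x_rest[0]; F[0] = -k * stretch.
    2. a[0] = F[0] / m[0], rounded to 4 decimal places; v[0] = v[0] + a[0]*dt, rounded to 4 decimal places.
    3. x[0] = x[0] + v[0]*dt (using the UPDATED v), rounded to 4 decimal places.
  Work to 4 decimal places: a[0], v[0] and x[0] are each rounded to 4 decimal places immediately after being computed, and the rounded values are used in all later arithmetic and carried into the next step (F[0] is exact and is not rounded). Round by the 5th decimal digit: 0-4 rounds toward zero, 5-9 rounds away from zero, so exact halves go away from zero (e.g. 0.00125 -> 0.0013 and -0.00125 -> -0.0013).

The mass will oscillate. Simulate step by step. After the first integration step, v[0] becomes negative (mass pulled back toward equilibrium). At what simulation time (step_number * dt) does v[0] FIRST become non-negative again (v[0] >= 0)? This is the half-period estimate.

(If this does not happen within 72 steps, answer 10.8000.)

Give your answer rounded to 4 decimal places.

Answer: 1.8000

Derivation:
Step 0: x=[7.5000] v=[0.0000]
Step 1: x=[7.2420] v=[-1.7200]
Step 2: x=[6.7468] v=[-3.3013]
Step 3: x=[6.0543] v=[-4.6165]
Step 4: x=[5.2204] v=[-5.5594]
Step 5: x=[4.3123] v=[-6.0541]
Step 6: x=[3.4032] v=[-6.0607]
Step 7: x=[2.5664] v=[-5.5787]
Step 8: x=[1.8694] v=[-4.6469]
Step 9: x=[1.3683] v=[-3.3404]
Step 10: x=[1.1036] v=[-1.7646]
Step 11: x=[1.0966] v=[-0.0465]
Step 12: x=[1.3479] v=[1.6753]
First v>=0 after going negative at step 12, time=1.8000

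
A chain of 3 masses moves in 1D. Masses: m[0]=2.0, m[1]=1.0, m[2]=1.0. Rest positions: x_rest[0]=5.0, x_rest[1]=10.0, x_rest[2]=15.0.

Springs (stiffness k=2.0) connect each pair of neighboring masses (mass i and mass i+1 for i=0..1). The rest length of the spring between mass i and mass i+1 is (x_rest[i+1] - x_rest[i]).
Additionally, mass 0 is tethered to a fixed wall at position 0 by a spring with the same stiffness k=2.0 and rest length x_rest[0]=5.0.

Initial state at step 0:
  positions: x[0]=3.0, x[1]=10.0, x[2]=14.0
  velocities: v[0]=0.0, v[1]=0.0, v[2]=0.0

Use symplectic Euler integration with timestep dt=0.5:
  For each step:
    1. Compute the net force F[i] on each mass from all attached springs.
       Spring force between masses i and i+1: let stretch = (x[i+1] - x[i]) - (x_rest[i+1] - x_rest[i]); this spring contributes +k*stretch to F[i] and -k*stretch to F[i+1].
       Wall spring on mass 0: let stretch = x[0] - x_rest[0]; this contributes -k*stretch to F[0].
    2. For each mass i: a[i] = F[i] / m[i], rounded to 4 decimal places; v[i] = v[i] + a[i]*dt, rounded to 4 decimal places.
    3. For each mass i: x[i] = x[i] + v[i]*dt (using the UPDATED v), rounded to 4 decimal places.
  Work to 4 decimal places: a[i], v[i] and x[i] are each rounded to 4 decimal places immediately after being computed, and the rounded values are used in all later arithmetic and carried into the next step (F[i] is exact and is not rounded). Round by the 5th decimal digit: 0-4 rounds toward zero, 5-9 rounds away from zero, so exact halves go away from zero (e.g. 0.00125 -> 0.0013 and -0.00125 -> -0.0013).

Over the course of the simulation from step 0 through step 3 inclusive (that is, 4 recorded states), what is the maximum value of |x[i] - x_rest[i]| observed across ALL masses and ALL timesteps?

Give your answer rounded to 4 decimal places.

Step 0: x=[3.0000 10.0000 14.0000] v=[0.0000 0.0000 0.0000]
Step 1: x=[4.0000 8.5000 14.5000] v=[2.0000 -3.0000 1.0000]
Step 2: x=[5.1250 7.7500 14.5000] v=[2.2500 -1.5000 0.0000]
Step 3: x=[5.6250 9.0625 13.6250] v=[1.0000 2.6250 -1.7500]
Max displacement = 2.2500

Answer: 2.2500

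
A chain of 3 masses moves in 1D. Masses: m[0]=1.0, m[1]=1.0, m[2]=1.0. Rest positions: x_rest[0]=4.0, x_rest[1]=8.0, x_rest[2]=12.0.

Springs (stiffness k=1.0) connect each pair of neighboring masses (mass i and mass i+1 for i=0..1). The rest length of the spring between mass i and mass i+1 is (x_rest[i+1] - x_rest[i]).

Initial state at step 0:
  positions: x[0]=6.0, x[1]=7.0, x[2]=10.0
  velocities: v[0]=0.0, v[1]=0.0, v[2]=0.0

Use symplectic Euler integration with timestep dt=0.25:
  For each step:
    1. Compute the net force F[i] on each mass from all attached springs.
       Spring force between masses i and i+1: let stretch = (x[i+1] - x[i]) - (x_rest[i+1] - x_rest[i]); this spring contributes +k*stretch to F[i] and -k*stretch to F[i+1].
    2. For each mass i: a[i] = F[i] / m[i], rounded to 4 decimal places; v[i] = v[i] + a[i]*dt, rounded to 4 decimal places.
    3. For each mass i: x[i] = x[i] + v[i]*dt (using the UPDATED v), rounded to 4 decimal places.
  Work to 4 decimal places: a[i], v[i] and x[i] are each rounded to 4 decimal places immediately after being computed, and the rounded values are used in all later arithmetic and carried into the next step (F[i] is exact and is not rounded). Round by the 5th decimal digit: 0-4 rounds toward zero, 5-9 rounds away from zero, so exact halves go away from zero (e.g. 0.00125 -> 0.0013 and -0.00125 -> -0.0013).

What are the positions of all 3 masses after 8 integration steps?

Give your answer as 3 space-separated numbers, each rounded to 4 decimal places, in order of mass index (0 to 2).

Answer: 2.3085 8.2421 12.4494

Derivation:
Step 0: x=[6.0000 7.0000 10.0000] v=[0.0000 0.0000 0.0000]
Step 1: x=[5.8125 7.1250 10.0625] v=[-0.7500 0.5000 0.2500]
Step 2: x=[5.4570 7.3516 10.1914] v=[-1.4219 0.9063 0.5156]
Step 3: x=[4.9699 7.6373 10.3928] v=[-1.9483 1.1426 0.8057]
Step 4: x=[4.3995 7.9285 10.6720] v=[-2.2815 1.1646 1.1168]
Step 5: x=[3.7997 8.1706 11.0297] v=[-2.3993 0.9682 1.4309]
Step 6: x=[3.2231 8.3182 11.4587] v=[-2.3066 0.5903 1.7161]
Step 7: x=[2.7149 8.3436 11.9415] v=[-2.0328 0.1017 1.9310]
Step 8: x=[2.3085 8.2421 12.4494] v=[-1.6256 -0.4060 2.0315]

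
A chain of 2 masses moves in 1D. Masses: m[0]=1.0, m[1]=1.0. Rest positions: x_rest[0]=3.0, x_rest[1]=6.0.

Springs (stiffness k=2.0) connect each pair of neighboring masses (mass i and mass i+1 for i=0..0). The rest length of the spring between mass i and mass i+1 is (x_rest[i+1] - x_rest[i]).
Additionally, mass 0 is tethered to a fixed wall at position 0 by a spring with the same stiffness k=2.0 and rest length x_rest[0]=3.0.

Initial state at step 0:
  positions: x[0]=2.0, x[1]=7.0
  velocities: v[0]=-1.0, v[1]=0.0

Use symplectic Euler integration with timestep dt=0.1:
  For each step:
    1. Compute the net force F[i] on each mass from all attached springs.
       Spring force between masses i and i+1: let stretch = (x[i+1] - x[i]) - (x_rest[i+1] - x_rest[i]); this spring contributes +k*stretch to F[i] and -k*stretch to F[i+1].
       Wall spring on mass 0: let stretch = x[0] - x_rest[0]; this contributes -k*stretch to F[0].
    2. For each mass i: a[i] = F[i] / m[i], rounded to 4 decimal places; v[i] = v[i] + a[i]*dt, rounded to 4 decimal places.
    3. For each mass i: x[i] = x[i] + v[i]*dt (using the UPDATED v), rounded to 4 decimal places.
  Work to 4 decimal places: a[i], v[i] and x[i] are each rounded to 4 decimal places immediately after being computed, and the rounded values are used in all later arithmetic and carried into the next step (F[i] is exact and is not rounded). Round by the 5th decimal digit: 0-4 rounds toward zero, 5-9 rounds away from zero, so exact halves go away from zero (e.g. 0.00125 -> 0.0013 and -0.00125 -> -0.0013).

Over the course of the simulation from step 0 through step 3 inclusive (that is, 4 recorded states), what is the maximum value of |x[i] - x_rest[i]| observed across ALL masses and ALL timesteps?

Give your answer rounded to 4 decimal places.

Step 0: x=[2.0000 7.0000] v=[-1.0000 0.0000]
Step 1: x=[1.9600 6.9600] v=[-0.4000 -0.4000]
Step 2: x=[1.9808 6.8800] v=[0.2080 -0.8000]
Step 3: x=[2.0600 6.7620] v=[0.7917 -1.1798]
Max displacement = 1.0400

Answer: 1.0400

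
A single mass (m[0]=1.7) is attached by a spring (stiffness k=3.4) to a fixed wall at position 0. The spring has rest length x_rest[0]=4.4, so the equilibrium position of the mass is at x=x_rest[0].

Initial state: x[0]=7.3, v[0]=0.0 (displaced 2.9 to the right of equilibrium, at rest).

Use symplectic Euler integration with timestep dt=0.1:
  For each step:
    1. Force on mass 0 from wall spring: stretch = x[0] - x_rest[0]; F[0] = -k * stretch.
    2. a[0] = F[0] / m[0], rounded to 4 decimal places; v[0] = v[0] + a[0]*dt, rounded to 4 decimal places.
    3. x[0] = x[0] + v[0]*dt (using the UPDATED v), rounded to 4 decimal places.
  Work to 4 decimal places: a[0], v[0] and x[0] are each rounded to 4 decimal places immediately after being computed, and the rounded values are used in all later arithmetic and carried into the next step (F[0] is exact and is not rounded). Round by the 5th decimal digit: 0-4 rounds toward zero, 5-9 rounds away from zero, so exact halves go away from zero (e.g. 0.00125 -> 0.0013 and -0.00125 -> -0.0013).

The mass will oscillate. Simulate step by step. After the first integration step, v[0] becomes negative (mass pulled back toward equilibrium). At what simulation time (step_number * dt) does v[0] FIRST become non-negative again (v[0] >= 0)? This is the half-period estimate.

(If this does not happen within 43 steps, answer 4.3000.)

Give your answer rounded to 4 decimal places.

Answer: 2.3000

Derivation:
Step 0: x=[7.3000] v=[0.0000]
Step 1: x=[7.2420] v=[-0.5800]
Step 2: x=[7.1272] v=[-1.1484]
Step 3: x=[6.9578] v=[-1.6938]
Step 4: x=[6.7373] v=[-2.2054]
Step 5: x=[6.4700] v=[-2.6729]
Step 6: x=[6.1613] v=[-3.0869]
Step 7: x=[5.8174] v=[-3.4392]
Step 8: x=[5.4451] v=[-3.7227]
Step 9: x=[5.0519] v=[-3.9317]
Step 10: x=[4.6457] v=[-4.0621]
Step 11: x=[4.2346] v=[-4.1112]
Step 12: x=[3.8268] v=[-4.0781]
Step 13: x=[3.4305] v=[-3.9635]
Step 14: x=[3.0535] v=[-3.7696]
Step 15: x=[2.7035] v=[-3.5003]
Step 16: x=[2.3874] v=[-3.1610]
Step 17: x=[2.1116] v=[-2.7585]
Step 18: x=[1.8815] v=[-2.3008]
Step 19: x=[1.7018] v=[-1.7971]
Step 20: x=[1.5761] v=[-1.2575]
Step 21: x=[1.5068] v=[-0.6927]
Step 22: x=[1.4954] v=[-0.1141]
Step 23: x=[1.5421] v=[0.4668]
First v>=0 after going negative at step 23, time=2.3000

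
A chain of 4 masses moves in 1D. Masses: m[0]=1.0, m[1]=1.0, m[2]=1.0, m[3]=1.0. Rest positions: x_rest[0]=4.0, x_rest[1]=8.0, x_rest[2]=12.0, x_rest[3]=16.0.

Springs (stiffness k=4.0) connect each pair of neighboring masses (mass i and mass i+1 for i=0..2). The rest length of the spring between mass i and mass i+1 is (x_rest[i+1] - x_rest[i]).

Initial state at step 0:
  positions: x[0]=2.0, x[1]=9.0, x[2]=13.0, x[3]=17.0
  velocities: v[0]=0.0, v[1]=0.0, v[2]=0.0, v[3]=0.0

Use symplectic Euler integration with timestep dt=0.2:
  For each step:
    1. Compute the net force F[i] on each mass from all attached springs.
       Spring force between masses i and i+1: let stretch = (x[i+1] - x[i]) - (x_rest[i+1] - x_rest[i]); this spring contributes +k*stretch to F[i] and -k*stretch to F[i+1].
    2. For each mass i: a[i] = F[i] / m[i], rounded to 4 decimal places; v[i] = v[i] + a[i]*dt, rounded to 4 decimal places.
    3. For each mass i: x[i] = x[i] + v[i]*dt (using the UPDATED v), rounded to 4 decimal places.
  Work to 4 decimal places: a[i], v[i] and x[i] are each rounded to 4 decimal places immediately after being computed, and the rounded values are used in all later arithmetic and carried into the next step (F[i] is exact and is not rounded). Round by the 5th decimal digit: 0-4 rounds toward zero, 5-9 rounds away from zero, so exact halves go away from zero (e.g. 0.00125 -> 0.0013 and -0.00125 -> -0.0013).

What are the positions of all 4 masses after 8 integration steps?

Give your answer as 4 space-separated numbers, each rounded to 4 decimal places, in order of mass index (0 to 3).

Answer: 5.0082 9.4039 11.3490 15.2387

Derivation:
Step 0: x=[2.0000 9.0000 13.0000 17.0000] v=[0.0000 0.0000 0.0000 0.0000]
Step 1: x=[2.4800 8.5200 13.0000 17.0000] v=[2.4000 -2.4000 0.0000 0.0000]
Step 2: x=[3.2864 7.7904 12.9232 17.0000] v=[4.0320 -3.6480 -0.3840 0.0000]
Step 3: x=[4.1734 7.1614 12.6774 16.9877] v=[4.4352 -3.1450 -1.2288 -0.0614]
Step 4: x=[4.8985 6.9369 12.2387 16.9258] v=[3.6256 -1.1226 -2.1934 -0.3096]
Step 5: x=[5.3098 7.2345 11.7017 16.7539] v=[2.0563 1.4881 -2.6852 -0.8593]
Step 6: x=[5.3890 7.9389 11.2583 16.4137] v=[0.3961 3.5221 -2.2172 -1.7011]
Step 7: x=[5.2362 8.7664 11.1086 15.8886] v=[-0.7640 4.1377 -0.7484 -2.6254]
Step 8: x=[5.0082 9.4039 11.3490 15.2387] v=[-1.1398 3.1873 1.2018 -3.2494]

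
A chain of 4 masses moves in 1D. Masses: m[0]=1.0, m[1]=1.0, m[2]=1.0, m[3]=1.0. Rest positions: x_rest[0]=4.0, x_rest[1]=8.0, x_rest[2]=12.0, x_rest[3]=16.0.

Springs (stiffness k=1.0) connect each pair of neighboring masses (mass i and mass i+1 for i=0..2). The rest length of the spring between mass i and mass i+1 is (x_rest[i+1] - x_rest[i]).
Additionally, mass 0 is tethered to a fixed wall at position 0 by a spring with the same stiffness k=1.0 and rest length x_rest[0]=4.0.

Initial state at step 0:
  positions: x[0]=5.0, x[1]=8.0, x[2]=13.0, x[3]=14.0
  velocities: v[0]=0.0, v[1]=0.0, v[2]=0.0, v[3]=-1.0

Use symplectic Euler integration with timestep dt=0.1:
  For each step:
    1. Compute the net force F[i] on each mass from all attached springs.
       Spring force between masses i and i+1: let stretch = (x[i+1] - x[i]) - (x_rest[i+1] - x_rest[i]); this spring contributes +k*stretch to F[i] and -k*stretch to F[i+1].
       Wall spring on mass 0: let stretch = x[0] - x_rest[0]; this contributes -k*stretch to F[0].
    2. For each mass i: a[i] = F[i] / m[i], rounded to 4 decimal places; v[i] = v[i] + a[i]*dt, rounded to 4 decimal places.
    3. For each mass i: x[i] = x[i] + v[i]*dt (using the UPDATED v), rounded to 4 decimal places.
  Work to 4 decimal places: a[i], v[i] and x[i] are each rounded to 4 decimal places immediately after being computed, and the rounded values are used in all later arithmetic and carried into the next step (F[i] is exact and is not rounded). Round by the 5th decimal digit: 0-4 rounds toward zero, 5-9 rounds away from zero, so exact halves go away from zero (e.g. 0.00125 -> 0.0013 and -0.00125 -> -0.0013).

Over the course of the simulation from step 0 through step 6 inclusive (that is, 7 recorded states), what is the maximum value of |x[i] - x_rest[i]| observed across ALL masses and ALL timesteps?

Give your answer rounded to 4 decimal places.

Answer: 2.1195

Derivation:
Step 0: x=[5.0000 8.0000 13.0000 14.0000] v=[0.0000 0.0000 0.0000 -1.0000]
Step 1: x=[4.9800 8.0200 12.9600 13.9300] v=[-0.2000 0.2000 -0.4000 -0.7000]
Step 2: x=[4.9406 8.0590 12.8803 13.8903] v=[-0.3940 0.3900 -0.7970 -0.3970]
Step 3: x=[4.8830 8.1150 12.7625 13.8805] v=[-0.5762 0.5603 -1.1781 -0.0980]
Step 4: x=[4.8089 8.1852 12.6094 13.8995] v=[-0.7413 0.7019 -1.5311 0.1902]
Step 5: x=[4.7204 8.2659 12.4250 13.9456] v=[-0.8846 0.8067 -1.8445 0.4612]
Step 6: x=[4.6202 8.3527 12.2142 14.0165] v=[-1.0021 0.8681 -2.1084 0.7091]
Max displacement = 2.1195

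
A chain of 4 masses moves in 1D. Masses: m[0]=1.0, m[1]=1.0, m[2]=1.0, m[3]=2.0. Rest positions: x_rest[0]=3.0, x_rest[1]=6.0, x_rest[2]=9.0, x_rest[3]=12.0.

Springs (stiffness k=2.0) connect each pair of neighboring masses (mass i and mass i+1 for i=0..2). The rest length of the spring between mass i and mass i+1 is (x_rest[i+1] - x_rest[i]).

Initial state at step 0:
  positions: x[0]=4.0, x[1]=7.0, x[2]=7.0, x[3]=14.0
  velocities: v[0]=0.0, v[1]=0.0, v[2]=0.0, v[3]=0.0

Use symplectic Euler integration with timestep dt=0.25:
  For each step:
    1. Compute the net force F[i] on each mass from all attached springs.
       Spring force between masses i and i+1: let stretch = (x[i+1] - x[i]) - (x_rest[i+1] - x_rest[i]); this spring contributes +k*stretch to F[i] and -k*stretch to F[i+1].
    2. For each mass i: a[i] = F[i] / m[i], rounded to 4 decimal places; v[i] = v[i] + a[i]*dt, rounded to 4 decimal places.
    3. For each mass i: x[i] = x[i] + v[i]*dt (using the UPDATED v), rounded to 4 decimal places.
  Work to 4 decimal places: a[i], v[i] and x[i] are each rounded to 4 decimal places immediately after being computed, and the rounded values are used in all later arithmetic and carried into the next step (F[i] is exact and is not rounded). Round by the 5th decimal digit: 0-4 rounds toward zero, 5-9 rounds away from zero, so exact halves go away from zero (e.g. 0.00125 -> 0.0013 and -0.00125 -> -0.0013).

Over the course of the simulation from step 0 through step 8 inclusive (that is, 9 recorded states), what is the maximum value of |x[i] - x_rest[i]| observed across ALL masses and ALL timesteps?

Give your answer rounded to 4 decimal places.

Step 0: x=[4.0000 7.0000 7.0000 14.0000] v=[0.0000 0.0000 0.0000 0.0000]
Step 1: x=[4.0000 6.6250 7.8750 13.7500] v=[0.0000 -1.5000 3.5000 -1.0000]
Step 2: x=[3.9531 6.0781 9.3281 13.3203] v=[-0.1875 -2.1875 5.8125 -1.7188]
Step 3: x=[3.7969 5.6719 10.8740 12.8286] v=[-0.6250 -1.6250 6.1836 -1.9669]
Step 4: x=[3.5000 5.6816 12.0140 12.4022] v=[-1.1875 0.0386 4.5599 -1.7056]
Step 5: x=[3.1008 6.2101 12.4110 12.1390] v=[-1.5967 2.1140 1.5878 -1.0527]
Step 6: x=[2.7153 7.1251 11.9988 12.0803] v=[-1.5421 3.6598 -1.6487 -0.2347]
Step 7: x=[2.5060 8.0981 10.9876 12.2040] v=[-0.8372 3.8918 -4.0448 0.4949]
Step 8: x=[2.6207 8.7332 9.7673 12.4392] v=[0.4589 2.5405 -4.8814 0.9408]
Max displacement = 3.4110

Answer: 3.4110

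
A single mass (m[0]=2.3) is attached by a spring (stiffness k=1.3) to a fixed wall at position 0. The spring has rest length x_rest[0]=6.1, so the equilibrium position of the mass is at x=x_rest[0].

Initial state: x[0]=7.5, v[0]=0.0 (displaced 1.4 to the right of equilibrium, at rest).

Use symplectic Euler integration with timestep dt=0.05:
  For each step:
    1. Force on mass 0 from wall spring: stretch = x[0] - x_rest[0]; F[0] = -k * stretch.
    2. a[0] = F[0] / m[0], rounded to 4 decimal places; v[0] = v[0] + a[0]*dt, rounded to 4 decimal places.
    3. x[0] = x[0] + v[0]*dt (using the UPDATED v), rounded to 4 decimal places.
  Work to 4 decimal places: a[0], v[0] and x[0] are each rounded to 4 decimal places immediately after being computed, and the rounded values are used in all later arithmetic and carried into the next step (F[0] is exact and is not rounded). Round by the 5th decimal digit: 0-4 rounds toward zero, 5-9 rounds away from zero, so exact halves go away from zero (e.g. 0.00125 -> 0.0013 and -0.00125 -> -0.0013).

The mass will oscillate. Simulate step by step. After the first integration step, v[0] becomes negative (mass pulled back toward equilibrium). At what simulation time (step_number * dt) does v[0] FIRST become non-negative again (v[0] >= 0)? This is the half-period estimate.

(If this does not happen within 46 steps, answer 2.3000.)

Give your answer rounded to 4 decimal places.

Step 0: x=[7.5000] v=[0.0000]
Step 1: x=[7.4980] v=[-0.0396]
Step 2: x=[7.4940] v=[-0.0791]
Step 3: x=[7.4881] v=[-0.1185]
Step 4: x=[7.4802] v=[-0.1577]
Step 5: x=[7.4704] v=[-0.1967]
Step 6: x=[7.4586] v=[-0.2354]
Step 7: x=[7.4449] v=[-0.2738]
Step 8: x=[7.4293] v=[-0.3118]
Step 9: x=[7.4118] v=[-0.3494]
Step 10: x=[7.3925] v=[-0.3865]
Step 11: x=[7.3714] v=[-0.4230]
Step 12: x=[7.3485] v=[-0.4589]
Step 13: x=[7.3238] v=[-0.4942]
Step 14: x=[7.2974] v=[-0.5288]
Step 15: x=[7.2693] v=[-0.5626]
Step 16: x=[7.2395] v=[-0.5956]
Step 17: x=[7.2081] v=[-0.6278]
Step 18: x=[7.1751] v=[-0.6591]
Step 19: x=[7.1406] v=[-0.6895]
Step 20: x=[7.1047] v=[-0.7189]
Step 21: x=[7.0673] v=[-0.7473]
Step 22: x=[7.0286] v=[-0.7746]
Step 23: x=[6.9886] v=[-0.8008]
Step 24: x=[6.9473] v=[-0.8259]
Step 25: x=[6.9048] v=[-0.8498]
Step 26: x=[6.8612] v=[-0.8725]
Step 27: x=[6.8165] v=[-0.8940]
Step 28: x=[6.7708] v=[-0.9143]
Step 29: x=[6.7241] v=[-0.9333]
Step 30: x=[6.6766] v=[-0.9509]
Step 31: x=[6.6282] v=[-0.9672]
Step 32: x=[6.5791] v=[-0.9821]
Step 33: x=[6.5293] v=[-0.9956]
Step 34: x=[6.4789] v=[-1.0077]
Step 35: x=[6.4280] v=[-1.0184]
Step 36: x=[6.3766] v=[-1.0277]
Step 37: x=[6.3248] v=[-1.0355]
Step 38: x=[6.2727] v=[-1.0419]
Step 39: x=[6.2204] v=[-1.0468]
Step 40: x=[6.1679] v=[-1.0502]
Step 41: x=[6.1153] v=[-1.0521]
Step 42: x=[6.0627] v=[-1.0525]
Step 43: x=[6.0101] v=[-1.0514]
Step 44: x=[5.9577] v=[-1.0489]
Step 45: x=[5.9055] v=[-1.0449]
Step 46: x=[5.8535] v=[-1.0394]
v[0] did not become non-negative within 46 steps; using fallback time=2.3000

Answer: 2.3000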